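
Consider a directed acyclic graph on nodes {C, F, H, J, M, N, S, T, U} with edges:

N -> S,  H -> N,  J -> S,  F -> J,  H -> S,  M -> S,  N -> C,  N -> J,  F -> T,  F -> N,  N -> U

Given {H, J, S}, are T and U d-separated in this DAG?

No

We examine all 4 paths between T and U:
Path 1: T ← F → J → S ← N → U
  J is a chain here and J is conditioned on, so the path is blocked at J.
Path 2: T ← F → J → S ← H → N → U
  J is a chain here and J is conditioned on, so the path is blocked at J.
Path 3: T ← F → J ← N → U
  F is a fork and F is not conditioned on; J is a collider and J is conditioned on, which opens it; N is a fork and N is not conditioned on — no node blocks this path, so it is active.
Path 4: T ← F → N → U
  F is a fork and F is not conditioned on; N is a chain and N is not conditioned on — no node blocks this path, so it is active.
Since the path T ← F → J ← N → U is active, T and U are not d-separated given {H, J, S}.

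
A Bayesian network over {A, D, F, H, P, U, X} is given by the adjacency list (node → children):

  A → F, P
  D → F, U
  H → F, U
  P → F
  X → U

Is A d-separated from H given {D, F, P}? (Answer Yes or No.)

4 paths connect A and H; each must be blocked for d-separation to hold:
Path 1: A → F ← D → U ← H
  D is a fork here and D is conditioned on, so the path is blocked at D.
Path 2: A → F ← H
  F is a collider and F is conditioned on, which opens it — no node blocks this path, so it is active.
Path 3: A → P → F ← D → U ← H
  P is a chain here and P is conditioned on, so the path is blocked at P.
Path 4: A → P → F ← H
  P is a chain here and P is conditioned on, so the path is blocked at P.
Since the path A → F ← H is active, A and H are not d-separated given {D, F, P}.

No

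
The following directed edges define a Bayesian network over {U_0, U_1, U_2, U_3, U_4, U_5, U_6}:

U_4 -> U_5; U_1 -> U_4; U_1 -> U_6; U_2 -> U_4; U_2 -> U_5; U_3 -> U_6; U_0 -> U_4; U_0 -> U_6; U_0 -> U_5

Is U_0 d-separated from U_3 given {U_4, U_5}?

Enumerating the 4 paths from U_0 to U_3 and testing each for blocking by {U_4, U_5}:
Path 1: U_0 → U_4 ← U_1 → U_6 ← U_3
  U_6 is a collider here and neither U_6 nor any of its descendants is conditioned on, so the collider stays closed — the path is blocked at U_6.
Path 2: U_0 → U_5 ← U_2 → U_4 ← U_1 → U_6 ← U_3
  U_6 is a collider here and neither U_6 nor any of its descendants is conditioned on, so the collider stays closed — the path is blocked at U_6.
Path 3: U_0 → U_5 ← U_4 ← U_1 → U_6 ← U_3
  U_4 is a chain here and U_4 is conditioned on, so the path is blocked at U_4.
Path 4: U_0 → U_6 ← U_3
  U_6 is a collider here and neither U_6 nor any of its descendants is conditioned on, so the collider stays closed — the path is blocked at U_6.
Every path is blocked, so U_0 and U_3 are d-separated given {U_4, U_5}.

Yes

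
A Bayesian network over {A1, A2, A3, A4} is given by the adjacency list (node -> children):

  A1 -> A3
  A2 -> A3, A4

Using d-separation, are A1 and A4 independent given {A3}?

No — A1 and A4 are not d-separated given {A3}.

The only undirected path from A1 to A4 is:
  1. A1 → A3 ← A2 → A4 — A3:collider[open]; A2:fork[open] ⇒ active
At least one path is unblocked, so d-separation fails.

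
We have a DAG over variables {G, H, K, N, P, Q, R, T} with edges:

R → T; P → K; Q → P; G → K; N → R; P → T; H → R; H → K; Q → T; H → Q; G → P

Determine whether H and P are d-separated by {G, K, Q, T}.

Enumerating the 6 paths from H to P and testing each for blocking by {G, K, Q, T}:
Path 1: H → R → T ← P
  R is a chain and R is not conditioned on; T is a collider and T is conditioned on, which opens it — no node blocks this path, so it is active.
Path 2: H → R → T ← Q → P
  Q is a fork here and Q is conditioned on, so the path is blocked at Q.
Path 3: H → Q → T ← P
  Q is a chain here and Q is conditioned on, so the path is blocked at Q.
Path 4: H → Q → P
  Q is a chain here and Q is conditioned on, so the path is blocked at Q.
Path 5: H → K ← P
  K is a collider and K is conditioned on, which opens it — no node blocks this path, so it is active.
Path 6: H → K ← G → P
  G is a fork here and G is conditioned on, so the path is blocked at G.
Since the path H → R → T ← P is active, H and P are not d-separated given {G, K, Q, T}.

No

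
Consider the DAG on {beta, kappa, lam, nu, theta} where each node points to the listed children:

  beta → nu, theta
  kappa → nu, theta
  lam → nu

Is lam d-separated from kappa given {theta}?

Enumerating the 2 paths from lam to kappa and testing each for blocking by {theta}:
  1. lam → nu ← beta → theta ← kappa — nu:collider[blocks]; beta:fork[open]; theta:collider[open] ⇒ blocked
  2. lam → nu ← kappa — nu:collider[blocks] ⇒ blocked
All paths are blocked; lam ⊥ kappa | {theta} holds.

Yes — lam and kappa are d-separated given {theta}.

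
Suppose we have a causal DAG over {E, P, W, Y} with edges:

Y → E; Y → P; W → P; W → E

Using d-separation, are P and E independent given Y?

No

There are 2 undirected paths between P and E; checking each against the conditioning set {Y}:
Path 1: P ← W → E
  W is a fork and W is not conditioned on — no node blocks this path, so it is active.
Path 2: P ← Y → E
  Y is a fork here and Y is conditioned on, so the path is blocked at Y.
Because an active path exists, P and E are not d-separated.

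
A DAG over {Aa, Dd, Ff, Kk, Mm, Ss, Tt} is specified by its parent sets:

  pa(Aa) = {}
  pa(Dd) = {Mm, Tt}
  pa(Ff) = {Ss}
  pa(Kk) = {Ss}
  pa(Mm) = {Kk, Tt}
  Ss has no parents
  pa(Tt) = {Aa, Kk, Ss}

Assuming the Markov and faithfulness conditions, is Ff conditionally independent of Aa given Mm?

No

There are 4 undirected paths between Ff and Aa; checking each against the conditioning set {Mm}:
Path 1: Ff ← Ss → Tt ← Aa
  Ss is a fork and Ss is not conditioned on; Tt is a collider and its descendant Mm is conditioned on, which opens it — no node blocks this path, so it is active.
Path 2: Ff ← Ss → Kk → Mm ← Tt ← Aa
  Ss is a fork and Ss is not conditioned on; Kk is a chain and Kk is not conditioned on; Mm is a collider and Mm is conditioned on, which opens it; Tt is a chain and Tt is not conditioned on — no node blocks this path, so it is active.
Path 3: Ff ← Ss → Kk → Mm → Dd ← Tt ← Aa
  Mm is a chain here and Mm is conditioned on, so the path is blocked at Mm.
Path 4: Ff ← Ss → Kk → Tt ← Aa
  Ss is a fork and Ss is not conditioned on; Kk is a chain and Kk is not conditioned on; Tt is a collider and its descendant Mm is conditioned on, which opens it — no node blocks this path, so it is active.
Because an active path exists, Ff and Aa are not d-separated.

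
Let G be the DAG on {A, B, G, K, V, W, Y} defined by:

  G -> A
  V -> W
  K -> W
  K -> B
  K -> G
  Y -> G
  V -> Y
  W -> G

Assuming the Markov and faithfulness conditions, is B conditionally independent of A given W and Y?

No

3 paths connect B and A; each must be blocked for d-separation to hold:
Path 1: B ← K → G → A
  K is a fork and K is not conditioned on; G is a chain and G is not conditioned on — no node blocks this path, so it is active.
Path 2: B ← K → W → G → A
  W is a chain here and W is conditioned on, so the path is blocked at W.
Path 3: B ← K → W ← V → Y → G → A
  Y is a chain here and Y is conditioned on, so the path is blocked at Y.
At least one path is unblocked, so d-separation fails.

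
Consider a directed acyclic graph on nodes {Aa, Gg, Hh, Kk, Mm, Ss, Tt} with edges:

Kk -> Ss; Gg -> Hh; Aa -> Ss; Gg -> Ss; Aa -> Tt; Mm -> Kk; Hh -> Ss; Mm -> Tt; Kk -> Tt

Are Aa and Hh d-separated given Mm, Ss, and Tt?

Enumerating the 6 paths from Aa to Hh and testing each for blocking by {Mm, Ss, Tt}:
Path 1: Aa → Tt ← Kk → Ss ← Gg → Hh
  Tt is a collider and Tt is conditioned on, which opens it; Kk is a fork and Kk is not conditioned on; Ss is a collider and Ss is conditioned on, which opens it; Gg is a fork and Gg is not conditioned on — no node blocks this path, so it is active.
Path 2: Aa → Tt ← Kk → Ss ← Hh
  Tt is a collider and Tt is conditioned on, which opens it; Kk is a fork and Kk is not conditioned on; Ss is a collider and Ss is conditioned on, which opens it — no node blocks this path, so it is active.
Path 3: Aa → Tt ← Mm → Kk → Ss ← Gg → Hh
  Mm is a fork here and Mm is conditioned on, so the path is blocked at Mm.
Path 4: Aa → Tt ← Mm → Kk → Ss ← Hh
  Mm is a fork here and Mm is conditioned on, so the path is blocked at Mm.
Path 5: Aa → Ss ← Gg → Hh
  Ss is a collider and Ss is conditioned on, which opens it; Gg is a fork and Gg is not conditioned on — no node blocks this path, so it is active.
Path 6: Aa → Ss ← Hh
  Ss is a collider and Ss is conditioned on, which opens it — no node blocks this path, so it is active.
Since the path Aa → Tt ← Kk → Ss ← Gg → Hh is active, Aa and Hh are not d-separated given {Mm, Ss, Tt}.

No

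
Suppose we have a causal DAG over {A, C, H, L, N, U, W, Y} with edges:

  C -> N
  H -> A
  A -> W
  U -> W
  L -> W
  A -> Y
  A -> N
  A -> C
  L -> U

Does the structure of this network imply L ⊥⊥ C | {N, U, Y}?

Yes

4 paths connect L and C; each must be blocked for d-separation to hold:
Path 1: L → W ← A → N ← C
  W is a collider here and neither W nor any of its descendants is conditioned on, so the collider stays closed — the path is blocked at W.
Path 2: L → W ← A → C
  W is a collider here and neither W nor any of its descendants is conditioned on, so the collider stays closed — the path is blocked at W.
Path 3: L → U → W ← A → N ← C
  U is a chain here and U is conditioned on, so the path is blocked at U.
Path 4: L → U → W ← A → C
  U is a chain here and U is conditioned on, so the path is blocked at U.
All paths are blocked; L ⊥ C | {N, U, Y} holds.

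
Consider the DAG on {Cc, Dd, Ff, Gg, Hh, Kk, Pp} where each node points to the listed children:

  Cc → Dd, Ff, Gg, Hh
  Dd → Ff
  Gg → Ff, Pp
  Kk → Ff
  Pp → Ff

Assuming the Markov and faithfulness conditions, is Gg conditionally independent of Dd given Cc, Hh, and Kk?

We examine all 6 paths between Gg and Dd:
Path 1: Gg ← Cc → Dd
  Cc is a fork here and Cc is conditioned on, so the path is blocked at Cc.
Path 2: Gg ← Cc → Ff ← Dd
  Cc is a fork here and Cc is conditioned on, so the path is blocked at Cc.
Path 3: Gg → Ff ← Cc → Dd
  Ff is a collider here and neither Ff nor any of its descendants is conditioned on, so the collider stays closed — the path is blocked at Ff.
Path 4: Gg → Ff ← Dd
  Ff is a collider here and neither Ff nor any of its descendants is conditioned on, so the collider stays closed — the path is blocked at Ff.
Path 5: Gg → Pp → Ff ← Cc → Dd
  Ff is a collider here and neither Ff nor any of its descendants is conditioned on, so the collider stays closed — the path is blocked at Ff.
Path 6: Gg → Pp → Ff ← Dd
  Ff is a collider here and neither Ff nor any of its descendants is conditioned on, so the collider stays closed — the path is blocked at Ff.
All paths are blocked; Gg ⊥ Dd | {Cc, Hh, Kk} holds.

Yes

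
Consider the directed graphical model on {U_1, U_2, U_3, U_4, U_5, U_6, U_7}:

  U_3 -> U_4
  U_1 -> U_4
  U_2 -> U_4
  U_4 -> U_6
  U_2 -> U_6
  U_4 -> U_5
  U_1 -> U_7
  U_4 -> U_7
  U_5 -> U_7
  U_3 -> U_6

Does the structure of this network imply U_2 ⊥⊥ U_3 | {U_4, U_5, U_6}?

No

We examine all 4 paths between U_2 and U_3:
Path 1: U_2 → U_6 ← U_3
  U_6 is a collider and U_6 is conditioned on, which opens it — no node blocks this path, so it is active.
Path 2: U_2 → U_6 ← U_4 ← U_3
  U_4 is a chain here and U_4 is conditioned on, so the path is blocked at U_4.
Path 3: U_2 → U_4 ← U_3
  U_4 is a collider and U_4 is conditioned on, which opens it — no node blocks this path, so it is active.
Path 4: U_2 → U_4 → U_6 ← U_3
  U_4 is a chain here and U_4 is conditioned on, so the path is blocked at U_4.
Because an active path exists, U_2 and U_3 are not d-separated.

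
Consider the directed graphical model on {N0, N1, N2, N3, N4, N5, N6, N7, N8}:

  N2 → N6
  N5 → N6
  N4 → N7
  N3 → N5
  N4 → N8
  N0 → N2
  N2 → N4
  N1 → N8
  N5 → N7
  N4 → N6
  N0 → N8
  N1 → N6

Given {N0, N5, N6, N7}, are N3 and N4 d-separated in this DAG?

6 paths connect N3 and N4; each must be blocked for d-separation to hold:
Path 1: N3 → N5 → N7 ← N4
  N5 is a chain here and N5 is conditioned on, so the path is blocked at N5.
Path 2: N3 → N5 → N6 ← N1 → N8 ← N0 → N2 → N4
  N5 is a chain here and N5 is conditioned on, so the path is blocked at N5.
Path 3: N3 → N5 → N6 ← N1 → N8 ← N4
  N5 is a chain here and N5 is conditioned on, so the path is blocked at N5.
Path 4: N3 → N5 → N6 ← N2 ← N0 → N8 ← N4
  N5 is a chain here and N5 is conditioned on, so the path is blocked at N5.
Path 5: N3 → N5 → N6 ← N2 → N4
  N5 is a chain here and N5 is conditioned on, so the path is blocked at N5.
Path 6: N3 → N5 → N6 ← N4
  N5 is a chain here and N5 is conditioned on, so the path is blocked at N5.
All paths are blocked; N3 ⊥ N4 | {N0, N5, N6, N7} holds.

Yes — N3 and N4 are d-separated given {N0, N5, N6, N7}.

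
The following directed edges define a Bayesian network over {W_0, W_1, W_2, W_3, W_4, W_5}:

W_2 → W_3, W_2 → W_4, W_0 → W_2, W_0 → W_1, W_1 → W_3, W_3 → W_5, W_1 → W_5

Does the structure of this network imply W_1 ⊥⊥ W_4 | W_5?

No — W_1 and W_4 are not d-separated given {W_5}.

Enumerating the 3 paths from W_1 to W_4 and testing each for blocking by {W_5}:
Path 1: W_1 → W_5 ← W_3 ← W_2 → W_4
  W_5 is a collider and W_5 is conditioned on, which opens it; W_3 is a chain and W_3 is not conditioned on; W_2 is a fork and W_2 is not conditioned on — no node blocks this path, so it is active.
Path 2: W_1 → W_3 ← W_2 → W_4
  W_3 is a collider and its descendant W_5 is conditioned on, which opens it; W_2 is a fork and W_2 is not conditioned on — no node blocks this path, so it is active.
Path 3: W_1 ← W_0 → W_2 → W_4
  W_0 is a fork and W_0 is not conditioned on; W_2 is a chain and W_2 is not conditioned on — no node blocks this path, so it is active.
Since the path W_1 → W_5 ← W_3 ← W_2 → W_4 is active, W_1 and W_4 are not d-separated given {W_5}.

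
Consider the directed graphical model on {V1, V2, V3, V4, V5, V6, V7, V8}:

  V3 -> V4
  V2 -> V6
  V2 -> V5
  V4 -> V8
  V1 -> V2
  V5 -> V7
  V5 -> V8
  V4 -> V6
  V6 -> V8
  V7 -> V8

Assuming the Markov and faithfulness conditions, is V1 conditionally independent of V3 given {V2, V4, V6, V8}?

6 paths connect V1 and V3; each must be blocked for d-separation to hold:
Path 1: V1 → V2 → V5 → V8 ← V4 ← V3
  V2 is a chain here and V2 is conditioned on, so the path is blocked at V2.
Path 2: V1 → V2 → V5 → V8 ← V6 ← V4 ← V3
  V2 is a chain here and V2 is conditioned on, so the path is blocked at V2.
Path 3: V1 → V2 → V5 → V7 → V8 ← V4 ← V3
  V2 is a chain here and V2 is conditioned on, so the path is blocked at V2.
Path 4: V1 → V2 → V5 → V7 → V8 ← V6 ← V4 ← V3
  V2 is a chain here and V2 is conditioned on, so the path is blocked at V2.
Path 5: V1 → V2 → V6 → V8 ← V4 ← V3
  V2 is a chain here and V2 is conditioned on, so the path is blocked at V2.
Path 6: V1 → V2 → V6 ← V4 ← V3
  V2 is a chain here and V2 is conditioned on, so the path is blocked at V2.
Every path is blocked, so V1 and V3 are d-separated given {V2, V4, V6, V8}.

Yes — V1 and V3 are d-separated given {V2, V4, V6, V8}.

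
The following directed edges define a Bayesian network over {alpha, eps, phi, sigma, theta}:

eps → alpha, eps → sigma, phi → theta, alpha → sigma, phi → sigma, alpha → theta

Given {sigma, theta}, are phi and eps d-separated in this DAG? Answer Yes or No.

No

Enumerating the 4 paths from phi to eps and testing each for blocking by {sigma, theta}:
Path 1: phi → sigma ← alpha ← eps
  sigma is a collider and sigma is conditioned on, which opens it; alpha is a chain and alpha is not conditioned on — no node blocks this path, so it is active.
Path 2: phi → sigma ← eps
  sigma is a collider and sigma is conditioned on, which opens it — no node blocks this path, so it is active.
Path 3: phi → theta ← alpha → sigma ← eps
  theta is a collider and theta is conditioned on, which opens it; alpha is a fork and alpha is not conditioned on; sigma is a collider and sigma is conditioned on, which opens it — no node blocks this path, so it is active.
Path 4: phi → theta ← alpha ← eps
  theta is a collider and theta is conditioned on, which opens it; alpha is a chain and alpha is not conditioned on — no node blocks this path, so it is active.
At least one path is unblocked, so d-separation fails.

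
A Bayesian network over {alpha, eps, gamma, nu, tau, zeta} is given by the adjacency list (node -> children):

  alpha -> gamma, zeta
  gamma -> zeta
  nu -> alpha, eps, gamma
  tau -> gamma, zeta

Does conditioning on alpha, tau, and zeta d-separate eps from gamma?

Enumerating the 4 paths from eps to gamma and testing each for blocking by {alpha, tau, zeta}:
Path 1: eps ← nu → alpha → gamma
  alpha is a chain here and alpha is conditioned on, so the path is blocked at alpha.
Path 2: eps ← nu → alpha → zeta ← tau → gamma
  alpha is a chain here and alpha is conditioned on, so the path is blocked at alpha.
Path 3: eps ← nu → alpha → zeta ← gamma
  alpha is a chain here and alpha is conditioned on, so the path is blocked at alpha.
Path 4: eps ← nu → gamma
  nu is a fork and nu is not conditioned on — no node blocks this path, so it is active.
Because an active path exists, eps and gamma are not d-separated.

No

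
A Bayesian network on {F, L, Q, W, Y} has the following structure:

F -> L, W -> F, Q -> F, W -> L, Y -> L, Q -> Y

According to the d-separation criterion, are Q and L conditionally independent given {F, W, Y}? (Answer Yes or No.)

Enumerating the 3 paths from Q to L and testing each for blocking by {F, W, Y}:
Path 1: Q → Y → L
  Y is a chain here and Y is conditioned on, so the path is blocked at Y.
Path 2: Q → F → L
  F is a chain here and F is conditioned on, so the path is blocked at F.
Path 3: Q → F ← W → L
  W is a fork here and W is conditioned on, so the path is blocked at W.
All paths are blocked; Q ⊥ L | {F, W, Y} holds.

Yes — Q and L are d-separated given {F, W, Y}.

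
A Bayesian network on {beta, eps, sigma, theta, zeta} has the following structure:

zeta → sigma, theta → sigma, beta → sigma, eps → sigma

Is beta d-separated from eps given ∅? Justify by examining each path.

Yes — beta and eps are d-separated given ∅.

The only undirected path from beta to eps is:
  1. beta → sigma ← eps — sigma:collider[blocks] ⇒ blocked
Since every path is blocked, d-separation holds.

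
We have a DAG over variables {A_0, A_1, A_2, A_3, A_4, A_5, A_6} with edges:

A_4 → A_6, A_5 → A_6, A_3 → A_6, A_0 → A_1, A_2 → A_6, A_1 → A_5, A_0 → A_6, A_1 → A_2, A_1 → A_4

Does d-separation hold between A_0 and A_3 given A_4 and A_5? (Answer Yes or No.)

Enumerating the 4 paths from A_0 to A_3 and testing each for blocking by {A_4, A_5}:
Path 1: A_0 → A_1 → A_2 → A_6 ← A_3
  A_6 is a collider here and neither A_6 nor any of its descendants is conditioned on, so the collider stays closed — the path is blocked at A_6.
Path 2: A_0 → A_1 → A_5 → A_6 ← A_3
  A_5 is a chain here and A_5 is conditioned on, so the path is blocked at A_5.
Path 3: A_0 → A_1 → A_4 → A_6 ← A_3
  A_4 is a chain here and A_4 is conditioned on, so the path is blocked at A_4.
Path 4: A_0 → A_6 ← A_3
  A_6 is a collider here and neither A_6 nor any of its descendants is conditioned on, so the collider stays closed — the path is blocked at A_6.
Since every path is blocked, d-separation holds.

Yes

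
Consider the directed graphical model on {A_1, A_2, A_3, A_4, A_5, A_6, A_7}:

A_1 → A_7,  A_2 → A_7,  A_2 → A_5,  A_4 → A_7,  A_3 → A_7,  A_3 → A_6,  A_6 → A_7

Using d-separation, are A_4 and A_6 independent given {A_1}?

Enumerating the 2 paths from A_4 to A_6 and testing each for blocking by {A_1}:
Path 1: A_4 → A_7 ← A_3 → A_6
  A_7 is a collider here and neither A_7 nor any of its descendants is conditioned on, so the collider stays closed — the path is blocked at A_7.
Path 2: A_4 → A_7 ← A_6
  A_7 is a collider here and neither A_7 nor any of its descendants is conditioned on, so the collider stays closed — the path is blocked at A_7.
Every path is blocked, so A_4 and A_6 are d-separated given {A_1}.

Yes — A_4 and A_6 are d-separated given {A_1}.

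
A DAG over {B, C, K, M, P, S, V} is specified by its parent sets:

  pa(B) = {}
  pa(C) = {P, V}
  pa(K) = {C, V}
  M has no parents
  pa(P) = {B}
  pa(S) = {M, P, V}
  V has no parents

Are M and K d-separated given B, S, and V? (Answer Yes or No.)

We examine all 4 paths between M and K:
Path 1: M → S ← V → K
  V is a fork here and V is conditioned on, so the path is blocked at V.
Path 2: M → S ← V → C → K
  V is a fork here and V is conditioned on, so the path is blocked at V.
Path 3: M → S ← P → C ← V → K
  C is a collider here and neither C nor any of its descendants is conditioned on, so the collider stays closed — the path is blocked at C.
Path 4: M → S ← P → C → K
  S is a collider and S is conditioned on, which opens it; P is a fork and P is not conditioned on; C is a chain and C is not conditioned on — no node blocks this path, so it is active.
At least one path is unblocked, so d-separation fails.

No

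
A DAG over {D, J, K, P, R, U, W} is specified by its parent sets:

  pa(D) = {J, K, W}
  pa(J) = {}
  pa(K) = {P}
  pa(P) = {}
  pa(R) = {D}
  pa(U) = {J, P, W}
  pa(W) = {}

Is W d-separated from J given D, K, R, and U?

We examine all 4 paths between W and J:
  1. W → U ← J — U:collider[open] ⇒ active
  2. W → U ← P → K → D ← J — U:collider[open]; P:fork[open]; K:chain[blocks]; D:collider[open] ⇒ blocked
  3. W → D ← J — D:collider[open] ⇒ active
  4. W → D ← K ← P → U ← J — D:collider[open]; K:chain[blocks]; P:fork[open]; U:collider[open] ⇒ blocked
At least one path is unblocked, so d-separation fails.

No — W and J are not d-separated given {D, K, R, U}.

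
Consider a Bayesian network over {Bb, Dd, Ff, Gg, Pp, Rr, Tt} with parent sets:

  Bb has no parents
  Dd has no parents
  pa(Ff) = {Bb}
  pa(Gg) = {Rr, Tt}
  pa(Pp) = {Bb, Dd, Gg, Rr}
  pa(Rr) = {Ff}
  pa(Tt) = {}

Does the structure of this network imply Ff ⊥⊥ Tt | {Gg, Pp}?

No

4 paths connect Ff and Tt; each must be blocked for d-separation to hold:
Path 1: Ff ← Bb → Pp ← Rr → Gg ← Tt
  Bb is a fork and Bb is not conditioned on; Pp is a collider and Pp is conditioned on, which opens it; Rr is a fork and Rr is not conditioned on; Gg is a collider and Gg is conditioned on, which opens it — no node blocks this path, so it is active.
Path 2: Ff ← Bb → Pp ← Gg ← Tt
  Gg is a chain here and Gg is conditioned on, so the path is blocked at Gg.
Path 3: Ff → Rr → Pp ← Gg ← Tt
  Gg is a chain here and Gg is conditioned on, so the path is blocked at Gg.
Path 4: Ff → Rr → Gg ← Tt
  Rr is a chain and Rr is not conditioned on; Gg is a collider and Gg is conditioned on, which opens it — no node blocks this path, so it is active.
Since the path Ff ← Bb → Pp ← Rr → Gg ← Tt is active, Ff and Tt are not d-separated given {Gg, Pp}.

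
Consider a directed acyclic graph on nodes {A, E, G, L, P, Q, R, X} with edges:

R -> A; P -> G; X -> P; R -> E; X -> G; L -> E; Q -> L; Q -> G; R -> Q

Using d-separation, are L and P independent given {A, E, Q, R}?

We examine all 4 paths between L and P:
Path 1: L → E ← R → Q → G ← X → P
  R is a fork here and R is conditioned on, so the path is blocked at R.
Path 2: L → E ← R → Q → G ← P
  R is a fork here and R is conditioned on, so the path is blocked at R.
Path 3: L ← Q → G ← X → P
  Q is a fork here and Q is conditioned on, so the path is blocked at Q.
Path 4: L ← Q → G ← P
  Q is a fork here and Q is conditioned on, so the path is blocked at Q.
All paths are blocked; L ⊥ P | {A, E, Q, R} holds.

Yes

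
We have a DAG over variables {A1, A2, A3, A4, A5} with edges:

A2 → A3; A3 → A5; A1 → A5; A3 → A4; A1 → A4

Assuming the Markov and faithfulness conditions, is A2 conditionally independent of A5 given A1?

We examine all 2 paths between A2 and A5:
Path 1: A2 → A3 → A5
  A3 is a chain and A3 is not conditioned on — no node blocks this path, so it is active.
Path 2: A2 → A3 → A4 ← A1 → A5
  A4 is a collider here and neither A4 nor any of its descendants is conditioned on, so the collider stays closed — the path is blocked at A4.
Since the path A2 → A3 → A5 is active, A2 and A5 are not d-separated given {A1}.

No — A2 and A5 are not d-separated given {A1}.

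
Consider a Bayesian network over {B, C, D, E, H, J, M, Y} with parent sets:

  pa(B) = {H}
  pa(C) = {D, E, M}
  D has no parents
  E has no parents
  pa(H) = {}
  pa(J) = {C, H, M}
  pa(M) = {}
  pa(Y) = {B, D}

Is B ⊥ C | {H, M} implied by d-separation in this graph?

We examine all 3 paths between B and C:
  1. B ← H → J ← C — H:fork[blocks]; J:collider[blocks] ⇒ blocked
  2. B ← H → J ← M → C — H:fork[blocks]; J:collider[blocks]; M:fork[blocks] ⇒ blocked
  3. B → Y ← D → C — Y:collider[blocks]; D:fork[open] ⇒ blocked
Since every path is blocked, d-separation holds.

Yes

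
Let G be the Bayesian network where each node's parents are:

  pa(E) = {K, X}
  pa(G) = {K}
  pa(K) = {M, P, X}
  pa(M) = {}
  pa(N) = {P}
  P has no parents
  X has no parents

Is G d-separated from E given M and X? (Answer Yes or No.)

2 paths connect G and E; each must be blocked for d-separation to hold:
  1. G ← K → E — K:fork[open] ⇒ active
  2. G ← K ← X → E — K:chain[open]; X:fork[blocks] ⇒ blocked
Because an active path exists, G and E are not d-separated.

No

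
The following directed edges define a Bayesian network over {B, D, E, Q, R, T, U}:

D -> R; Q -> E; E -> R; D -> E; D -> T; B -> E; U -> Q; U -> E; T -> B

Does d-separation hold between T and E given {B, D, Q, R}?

Enumerating the 3 paths from T to E and testing each for blocking by {B, D, Q, R}:
  1. T ← D → R ← E — D:fork[blocks]; R:collider[open] ⇒ blocked
  2. T ← D → E — D:fork[blocks] ⇒ blocked
  3. T → B → E — B:chain[blocks] ⇒ blocked
All paths are blocked; T ⊥ E | {B, D, Q, R} holds.

Yes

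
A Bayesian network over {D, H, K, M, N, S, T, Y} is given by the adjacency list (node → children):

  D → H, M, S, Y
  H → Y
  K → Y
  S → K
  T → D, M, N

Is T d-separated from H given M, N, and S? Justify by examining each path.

No

We examine all 6 paths between T and H:
Path 1: T → D → H
  D is a chain and D is not conditioned on — no node blocks this path, so it is active.
Path 2: T → D → Y ← H
  Y is a collider here and neither Y nor any of its descendants is conditioned on, so the collider stays closed — the path is blocked at Y.
Path 3: T → D → S → K → Y ← H
  S is a chain here and S is conditioned on, so the path is blocked at S.
Path 4: T → M ← D → H
  M is a collider and M is conditioned on, which opens it; D is a fork and D is not conditioned on — no node blocks this path, so it is active.
Path 5: T → M ← D → Y ← H
  Y is a collider here and neither Y nor any of its descendants is conditioned on, so the collider stays closed — the path is blocked at Y.
Path 6: T → M ← D → S → K → Y ← H
  S is a chain here and S is conditioned on, so the path is blocked at S.
Since the path T → D → H is active, T and H are not d-separated given {M, N, S}.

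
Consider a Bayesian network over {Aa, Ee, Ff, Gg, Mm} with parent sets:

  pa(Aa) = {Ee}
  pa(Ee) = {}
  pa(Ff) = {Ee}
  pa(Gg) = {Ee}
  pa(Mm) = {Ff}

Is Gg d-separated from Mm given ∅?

The only undirected path from Gg to Mm is:
Path 1: Gg ← Ee → Ff → Mm
  Ee is a fork and Ee is not conditioned on; Ff is a chain and Ff is not conditioned on — no node blocks this path, so it is active.
At least one path is unblocked, so d-separation fails.

No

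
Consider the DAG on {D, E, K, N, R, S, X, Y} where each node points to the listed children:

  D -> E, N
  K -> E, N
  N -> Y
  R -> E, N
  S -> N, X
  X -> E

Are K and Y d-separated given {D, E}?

No

4 paths connect K and Y; each must be blocked for d-separation to hold:
Path 1: K → N → Y
  N is a chain and N is not conditioned on — no node blocks this path, so it is active.
Path 2: K → E ← X ← S → N → Y
  E is a collider and E is conditioned on, which opens it; X is a chain and X is not conditioned on; S is a fork and S is not conditioned on; N is a chain and N is not conditioned on — no node blocks this path, so it is active.
Path 3: K → E ← R → N → Y
  E is a collider and E is conditioned on, which opens it; R is a fork and R is not conditioned on; N is a chain and N is not conditioned on — no node blocks this path, so it is active.
Path 4: K → E ← D → N → Y
  D is a fork here and D is conditioned on, so the path is blocked at D.
Since the path K → N → Y is active, K and Y are not d-separated given {D, E}.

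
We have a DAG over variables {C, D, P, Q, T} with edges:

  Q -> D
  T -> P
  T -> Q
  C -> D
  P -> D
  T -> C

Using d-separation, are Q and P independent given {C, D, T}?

We examine all 4 paths between Q and P:
  1. Q → D ← C ← T → P — D:collider[open]; C:chain[blocks]; T:fork[blocks] ⇒ blocked
  2. Q → D ← P — D:collider[open] ⇒ active
  3. Q ← T → C → D ← P — T:fork[blocks]; C:chain[blocks]; D:collider[open] ⇒ blocked
  4. Q ← T → P — T:fork[blocks] ⇒ blocked
Since the path Q → D ← P is active, Q and P are not d-separated given {C, D, T}.

No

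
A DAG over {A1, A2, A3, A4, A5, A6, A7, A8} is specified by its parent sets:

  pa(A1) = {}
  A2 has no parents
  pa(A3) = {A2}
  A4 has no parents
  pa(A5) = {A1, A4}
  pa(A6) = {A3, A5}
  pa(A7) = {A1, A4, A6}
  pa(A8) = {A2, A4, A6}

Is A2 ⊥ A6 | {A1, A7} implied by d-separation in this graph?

6 paths connect A2 and A6; each must be blocked for d-separation to hold:
  1. A2 → A8 ← A6 — A8:collider[blocks] ⇒ blocked
  2. A2 → A8 ← A4 → A5 → A6 — A8:collider[blocks]; A4:fork[open]; A5:chain[open] ⇒ blocked
  3. A2 → A8 ← A4 → A5 ← A1 → A7 ← A6 — A8:collider[blocks]; A4:fork[open]; A5:collider[open]; A1:fork[blocks]; A7:collider[open] ⇒ blocked
  4. A2 → A8 ← A4 → A7 ← A6 — A8:collider[blocks]; A4:fork[open]; A7:collider[open] ⇒ blocked
  5. A2 → A8 ← A4 → A7 ← A1 → A5 → A6 — A8:collider[blocks]; A4:fork[open]; A7:collider[open]; A1:fork[blocks]; A5:chain[open] ⇒ blocked
  6. A2 → A3 → A6 — A3:chain[open] ⇒ active
At least one path is unblocked, so d-separation fails.

No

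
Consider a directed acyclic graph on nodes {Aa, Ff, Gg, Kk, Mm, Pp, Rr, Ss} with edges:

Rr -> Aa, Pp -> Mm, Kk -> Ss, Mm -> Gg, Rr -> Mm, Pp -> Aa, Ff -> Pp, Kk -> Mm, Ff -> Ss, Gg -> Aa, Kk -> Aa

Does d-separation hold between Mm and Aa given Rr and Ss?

No

We examine all 6 paths between Mm and Aa:
Path 1: Mm ← Pp ← Ff → Ss ← Kk → Aa
  Pp is a chain and Pp is not conditioned on; Ff is a fork and Ff is not conditioned on; Ss is a collider and Ss is conditioned on, which opens it; Kk is a fork and Kk is not conditioned on — no node blocks this path, so it is active.
Path 2: Mm ← Pp → Aa
  Pp is a fork and Pp is not conditioned on — no node blocks this path, so it is active.
Path 3: Mm → Gg → Aa
  Gg is a chain and Gg is not conditioned on — no node blocks this path, so it is active.
Path 4: Mm ← Rr → Aa
  Rr is a fork here and Rr is conditioned on, so the path is blocked at Rr.
Path 5: Mm ← Kk → Ss ← Ff → Pp → Aa
  Kk is a fork and Kk is not conditioned on; Ss is a collider and Ss is conditioned on, which opens it; Ff is a fork and Ff is not conditioned on; Pp is a chain and Pp is not conditioned on — no node blocks this path, so it is active.
Path 6: Mm ← Kk → Aa
  Kk is a fork and Kk is not conditioned on — no node blocks this path, so it is active.
Because an active path exists, Mm and Aa are not d-separated.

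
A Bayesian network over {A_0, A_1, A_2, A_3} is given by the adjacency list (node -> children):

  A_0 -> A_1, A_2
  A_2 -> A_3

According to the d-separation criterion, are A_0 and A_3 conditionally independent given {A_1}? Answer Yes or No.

No

There is one path between A_0 and A_3:
  1. A_0 → A_2 → A_3 — A_2:chain[open] ⇒ active
Because an active path exists, A_0 and A_3 are not d-separated.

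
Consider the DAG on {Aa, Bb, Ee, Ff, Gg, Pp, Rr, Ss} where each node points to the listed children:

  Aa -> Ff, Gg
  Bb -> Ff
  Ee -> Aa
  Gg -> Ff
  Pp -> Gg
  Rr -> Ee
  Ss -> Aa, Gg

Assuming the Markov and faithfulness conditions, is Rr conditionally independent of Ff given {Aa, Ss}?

Yes — Rr and Ff are d-separated given {Aa, Ss}.

3 paths connect Rr and Ff; each must be blocked for d-separation to hold:
  1. Rr → Ee → Aa → Ff — Ee:chain[open]; Aa:chain[blocks] ⇒ blocked
  2. Rr → Ee → Aa → Gg → Ff — Ee:chain[open]; Aa:chain[blocks]; Gg:chain[open] ⇒ blocked
  3. Rr → Ee → Aa ← Ss → Gg → Ff — Ee:chain[open]; Aa:collider[open]; Ss:fork[blocks]; Gg:chain[open] ⇒ blocked
Since every path is blocked, d-separation holds.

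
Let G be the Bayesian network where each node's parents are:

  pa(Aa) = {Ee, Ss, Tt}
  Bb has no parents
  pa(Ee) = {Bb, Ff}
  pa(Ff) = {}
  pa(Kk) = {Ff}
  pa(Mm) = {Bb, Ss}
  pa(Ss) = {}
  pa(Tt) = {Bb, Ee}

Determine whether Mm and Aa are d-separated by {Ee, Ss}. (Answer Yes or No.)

There are 5 undirected paths between Mm and Aa; checking each against the conditioning set {Ee, Ss}:
Path 1: Mm ← Bb → Tt ← Ee → Aa
  Tt is a collider here and neither Tt nor any of its descendants is conditioned on, so the collider stays closed — the path is blocked at Tt.
Path 2: Mm ← Bb → Tt → Aa
  Bb is a fork and Bb is not conditioned on; Tt is a chain and Tt is not conditioned on — no node blocks this path, so it is active.
Path 3: Mm ← Bb → Ee → Tt → Aa
  Ee is a chain here and Ee is conditioned on, so the path is blocked at Ee.
Path 4: Mm ← Bb → Ee → Aa
  Ee is a chain here and Ee is conditioned on, so the path is blocked at Ee.
Path 5: Mm ← Ss → Aa
  Ss is a fork here and Ss is conditioned on, so the path is blocked at Ss.
Because an active path exists, Mm and Aa are not d-separated.

No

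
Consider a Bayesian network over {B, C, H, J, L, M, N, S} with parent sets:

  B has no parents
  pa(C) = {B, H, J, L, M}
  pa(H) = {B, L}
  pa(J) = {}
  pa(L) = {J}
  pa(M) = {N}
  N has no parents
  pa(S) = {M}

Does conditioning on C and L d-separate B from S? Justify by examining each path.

No

Enumerating the 4 paths from B to S and testing each for blocking by {C, L}:
Path 1: B → H ← L → C ← M → S
  L is a fork here and L is conditioned on, so the path is blocked at L.
Path 2: B → H ← L ← J → C ← M → S
  L is a chain here and L is conditioned on, so the path is blocked at L.
Path 3: B → H → C ← M → S
  H is a chain and H is not conditioned on; C is a collider and C is conditioned on, which opens it; M is a fork and M is not conditioned on — no node blocks this path, so it is active.
Path 4: B → C ← M → S
  C is a collider and C is conditioned on, which opens it; M is a fork and M is not conditioned on — no node blocks this path, so it is active.
At least one path is unblocked, so d-separation fails.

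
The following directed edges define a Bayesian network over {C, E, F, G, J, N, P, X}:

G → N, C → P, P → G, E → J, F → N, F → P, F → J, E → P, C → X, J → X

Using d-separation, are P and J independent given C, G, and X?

We examine all 4 paths between P and J:
Path 1: P ← E → J
  E is a fork and E is not conditioned on — no node blocks this path, so it is active.
Path 2: P ← F → J
  F is a fork and F is not conditioned on — no node blocks this path, so it is active.
Path 3: P → G → N ← F → J
  G is a chain here and G is conditioned on, so the path is blocked at G.
Path 4: P ← C → X ← J
  C is a fork here and C is conditioned on, so the path is blocked at C.
Since the path P ← E → J is active, P and J are not d-separated given {C, G, X}.

No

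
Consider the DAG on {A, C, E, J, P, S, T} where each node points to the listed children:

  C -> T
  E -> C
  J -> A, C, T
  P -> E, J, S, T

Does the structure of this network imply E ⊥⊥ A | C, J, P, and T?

Enumerating the 6 paths from E to A and testing each for blocking by {C, J, P, T}:
Path 1: E ← P → J → A
  P is a fork here and P is conditioned on, so the path is blocked at P.
Path 2: E ← P → T ← J → A
  P is a fork here and P is conditioned on, so the path is blocked at P.
Path 3: E ← P → T ← C ← J → A
  P is a fork here and P is conditioned on, so the path is blocked at P.
Path 4: E → C ← J → A
  J is a fork here and J is conditioned on, so the path is blocked at J.
Path 5: E → C → T ← J → A
  C is a chain here and C is conditioned on, so the path is blocked at C.
Path 6: E → C → T ← P → J → A
  C is a chain here and C is conditioned on, so the path is blocked at C.
Since every path is blocked, d-separation holds.

Yes — E and A are d-separated given {C, J, P, T}.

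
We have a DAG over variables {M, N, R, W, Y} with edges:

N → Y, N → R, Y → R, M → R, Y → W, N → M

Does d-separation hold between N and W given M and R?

We examine all 3 paths between N and W:
Path 1: N → M → R ← Y → W
  M is a chain here and M is conditioned on, so the path is blocked at M.
Path 2: N → Y → W
  Y is a chain and Y is not conditioned on — no node blocks this path, so it is active.
Path 3: N → R ← Y → W
  R is a collider and R is conditioned on, which opens it; Y is a fork and Y is not conditioned on — no node blocks this path, so it is active.
Since the path N → Y → W is active, N and W are not d-separated given {M, R}.

No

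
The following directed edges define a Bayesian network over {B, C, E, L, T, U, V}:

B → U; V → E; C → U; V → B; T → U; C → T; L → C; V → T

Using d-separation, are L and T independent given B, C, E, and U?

Enumerating the 3 paths from L to T and testing each for blocking by {B, C, E, U}:
Path 1: L → C → T
  C is a chain here and C is conditioned on, so the path is blocked at C.
Path 2: L → C → U ← B ← V → T
  C is a chain here and C is conditioned on, so the path is blocked at C.
Path 3: L → C → U ← T
  C is a chain here and C is conditioned on, so the path is blocked at C.
All paths are blocked; L ⊥ T | {B, C, E, U} holds.

Yes — L and T are d-separated given {B, C, E, U}.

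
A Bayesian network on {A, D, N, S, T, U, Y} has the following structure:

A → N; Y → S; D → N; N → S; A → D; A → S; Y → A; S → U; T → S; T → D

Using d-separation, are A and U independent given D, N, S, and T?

There are 6 undirected paths between A and U; checking each against the conditioning set {D, N, S, T}:
Path 1: A → D ← T → S → U
  T is a fork here and T is conditioned on, so the path is blocked at T.
Path 2: A → D → N → S → U
  D is a chain here and D is conditioned on, so the path is blocked at D.
Path 3: A ← Y → S → U
  S is a chain here and S is conditioned on, so the path is blocked at S.
Path 4: A → S → U
  S is a chain here and S is conditioned on, so the path is blocked at S.
Path 5: A → N ← D ← T → S → U
  D is a chain here and D is conditioned on, so the path is blocked at D.
Path 6: A → N → S → U
  N is a chain here and N is conditioned on, so the path is blocked at N.
Since every path is blocked, d-separation holds.

Yes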